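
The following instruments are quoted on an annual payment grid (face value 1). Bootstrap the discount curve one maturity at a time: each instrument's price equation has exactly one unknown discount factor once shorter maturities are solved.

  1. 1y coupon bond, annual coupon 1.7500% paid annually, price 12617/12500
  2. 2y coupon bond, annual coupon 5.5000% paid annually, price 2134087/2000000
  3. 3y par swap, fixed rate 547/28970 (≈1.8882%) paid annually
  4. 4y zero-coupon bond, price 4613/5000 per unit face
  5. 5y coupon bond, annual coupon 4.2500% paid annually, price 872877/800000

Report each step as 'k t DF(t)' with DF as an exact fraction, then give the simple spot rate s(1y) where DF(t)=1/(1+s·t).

step 1 [1y] bond c/1=7/400: DF=(12617/12500 − 7/400·(0))/(1+7/400) = 124/125 ≈ 0.992000
step 2 [2y] bond c/1=11/200: DF=(2134087/2000000 − 11/200·(0.992000))/(1+11/200) = 9597/10000 ≈ 0.959700
step 3 [3y] swap r/1=547/28970: DF=(1 − 547/28970·(0.992000+0.959700))/(1+547/28970) = 9453/10000 ≈ 0.945300
step 4 [4y] zero: DF = P = 4613/5000 ≈ 0.922600
step 5 [5y] bond c/1=17/400: DF=(872877/800000 − 17/400·(0.992000+0.959700+0.945300+0.922600))/(1+17/400) = 8909/10000 ≈ 0.890900

1 1 124/125
2 2 9597/10000
3 3 9453/10000
4 4 4613/5000
5 5 8909/10000
s(1y) = (1/(124/125) − 1)/(1) = 1/124 ≈ 0.8065%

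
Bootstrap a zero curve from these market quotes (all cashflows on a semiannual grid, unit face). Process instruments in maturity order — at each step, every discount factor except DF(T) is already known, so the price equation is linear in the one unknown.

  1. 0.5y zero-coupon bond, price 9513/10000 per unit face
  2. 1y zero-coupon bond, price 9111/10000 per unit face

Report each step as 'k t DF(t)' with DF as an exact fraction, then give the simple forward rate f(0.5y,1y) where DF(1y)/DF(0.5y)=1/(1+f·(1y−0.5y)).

1 1/2 9513/10000
2 1 9111/10000
f(0.5y,1y) = ((9513/10000)/(9111/10000) − 1)/(1/2) = 268/3037 ≈ 8.8245%

step 1 [0.5y] zero: DF = P = 9513/10000 ≈ 0.951300
step 2 [1y] zero: DF = P = 9111/10000 ≈ 0.911100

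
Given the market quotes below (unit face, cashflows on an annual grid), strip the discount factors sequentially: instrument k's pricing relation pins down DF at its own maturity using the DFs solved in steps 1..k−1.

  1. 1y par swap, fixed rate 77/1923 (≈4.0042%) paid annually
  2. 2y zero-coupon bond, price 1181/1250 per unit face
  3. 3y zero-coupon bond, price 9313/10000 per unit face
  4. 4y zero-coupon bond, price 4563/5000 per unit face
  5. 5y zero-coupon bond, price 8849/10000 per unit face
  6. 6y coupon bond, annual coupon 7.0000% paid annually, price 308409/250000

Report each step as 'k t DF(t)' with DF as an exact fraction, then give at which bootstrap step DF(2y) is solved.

1 1 1923/2000
2 2 1181/1250
3 3 9313/10000
4 4 4563/5000
5 5 8849/10000
6 6 8497/10000
DF(2y) is solved at step 2

step 1 [1y] swap r/1=77/1923: DF=(1 − 77/1923·(0))/(1+77/1923) = 1923/2000 ≈ 0.961500
step 2 [2y] zero: DF = P = 1181/1250 ≈ 0.944800
step 3 [3y] zero: DF = P = 9313/10000 ≈ 0.931300
step 4 [4y] zero: DF = P = 4563/5000 ≈ 0.912600
step 5 [5y] zero: DF = P = 8849/10000 ≈ 0.884900
step 6 [6y] bond c/1=7/100: DF=(308409/250000 − 7/100·(0.961500+0.944800+0.931300+0.912600+0.884900))/(1+7/100) = 8497/10000 ≈ 0.849700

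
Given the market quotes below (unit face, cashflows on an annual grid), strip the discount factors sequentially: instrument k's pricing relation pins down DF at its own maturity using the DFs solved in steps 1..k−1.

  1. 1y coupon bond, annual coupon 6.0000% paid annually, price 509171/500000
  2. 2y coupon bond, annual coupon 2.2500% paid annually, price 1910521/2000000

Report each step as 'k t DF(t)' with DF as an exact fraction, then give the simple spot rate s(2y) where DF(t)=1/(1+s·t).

step 1 [1y] bond c/1=3/50: DF=(509171/500000 − 3/50·(0))/(1+3/50) = 9607/10000 ≈ 0.960700
step 2 [2y] bond c/1=9/400: DF=(1910521/2000000 − 9/400·(0.960700))/(1+9/400) = 9131/10000 ≈ 0.913100

1 1 9607/10000
2 2 9131/10000
s(2y) = (1/(9131/10000) − 1)/(2) = 869/18262 ≈ 4.7585%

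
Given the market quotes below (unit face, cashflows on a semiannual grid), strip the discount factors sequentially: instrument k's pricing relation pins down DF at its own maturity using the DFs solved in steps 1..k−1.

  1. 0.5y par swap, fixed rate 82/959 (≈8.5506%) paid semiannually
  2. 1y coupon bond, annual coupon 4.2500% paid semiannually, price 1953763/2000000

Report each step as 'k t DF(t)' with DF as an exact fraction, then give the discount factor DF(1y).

step 1 [0.5y] swap r/2=41/959: DF=(1 − 41/959·(0))/(1+41/959) = 959/1000 ≈ 0.959000
step 2 [1y] bond c/2=17/800: DF=(1953763/2000000 − 17/800·(0.959000))/(1+17/800) = 4683/5000 ≈ 0.936600

1 1/2 959/1000
2 1 4683/5000
DF(1y) = 4683/5000 ≈ 0.936600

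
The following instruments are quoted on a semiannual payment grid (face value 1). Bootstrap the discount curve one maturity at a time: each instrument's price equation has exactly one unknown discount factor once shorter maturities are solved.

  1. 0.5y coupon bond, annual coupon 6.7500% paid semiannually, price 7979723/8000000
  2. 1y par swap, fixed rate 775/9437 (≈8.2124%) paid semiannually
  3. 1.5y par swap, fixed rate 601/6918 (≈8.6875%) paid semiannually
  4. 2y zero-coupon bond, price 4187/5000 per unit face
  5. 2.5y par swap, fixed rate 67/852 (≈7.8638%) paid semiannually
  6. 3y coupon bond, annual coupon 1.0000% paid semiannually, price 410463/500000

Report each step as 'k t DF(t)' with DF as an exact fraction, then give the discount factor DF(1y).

1 1/2 9649/10000
2 1 369/400
3 3/2 4399/5000
4 2 4187/5000
5 5/2 4129/5000
6 3 1987/2500
DF(1y) = 369/400 ≈ 0.922500

step 1 [0.5y] bond c/2=27/800: DF=(7979723/8000000 − 27/800·(0))/(1+27/800) = 9649/10000 ≈ 0.964900
step 2 [1y] swap r/2=775/18874: DF=(1 − 775/18874·(0.964900))/(1+775/18874) = 369/400 ≈ 0.922500
step 3 [1.5y] swap r/2=601/13836: DF=(1 − 601/13836·(0.964900+0.922500))/(1+601/13836) = 4399/5000 ≈ 0.879800
step 4 [2y] zero: DF = P = 4187/5000 ≈ 0.837400
step 5 [2.5y] swap r/2=67/1704: DF=(1 − 67/1704·(0.964900+0.922500+0.879800+0.837400))/(1+67/1704) = 4129/5000 ≈ 0.825800
step 6 [3y] bond c/2=1/200: DF=(410463/500000 − 1/200·(0.964900+0.922500+0.879800+0.837400+0.825800))/(1+1/200) = 1987/2500 ≈ 0.794800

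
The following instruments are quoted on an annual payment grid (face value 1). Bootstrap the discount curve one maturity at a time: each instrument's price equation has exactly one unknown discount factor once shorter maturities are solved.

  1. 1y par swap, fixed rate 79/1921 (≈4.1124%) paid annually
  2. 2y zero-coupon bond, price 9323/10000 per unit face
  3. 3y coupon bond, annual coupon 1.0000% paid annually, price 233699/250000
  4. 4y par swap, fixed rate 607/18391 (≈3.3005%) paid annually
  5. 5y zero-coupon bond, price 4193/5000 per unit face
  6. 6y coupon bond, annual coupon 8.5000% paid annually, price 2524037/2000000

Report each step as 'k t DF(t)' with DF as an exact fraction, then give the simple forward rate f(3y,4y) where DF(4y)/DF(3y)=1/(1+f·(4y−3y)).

1 1 1921/2000
2 2 9323/10000
3 3 2267/2500
4 4 4393/5000
5 5 4193/5000
6 6 8093/10000
f(3y,4y) = ((2267/2500)/(4393/5000) − 1)/(1) = 141/4393 ≈ 3.2097%

step 1 [1y] swap r/1=79/1921: DF=(1 − 79/1921·(0))/(1+79/1921) = 1921/2000 ≈ 0.960500
step 2 [2y] zero: DF = P = 9323/10000 ≈ 0.932300
step 3 [3y] bond c/1=1/100: DF=(233699/250000 − 1/100·(0.960500+0.932300))/(1+1/100) = 2267/2500 ≈ 0.906800
step 4 [4y] swap r/1=607/18391: DF=(1 − 607/18391·(0.960500+0.932300+0.906800))/(1+607/18391) = 4393/5000 ≈ 0.878600
step 5 [5y] zero: DF = P = 4193/5000 ≈ 0.838600
step 6 [6y] bond c/1=17/200: DF=(2524037/2000000 − 17/200·(0.960500+0.932300+0.906800+0.878600+0.838600))/(1+17/200) = 8093/10000 ≈ 0.809300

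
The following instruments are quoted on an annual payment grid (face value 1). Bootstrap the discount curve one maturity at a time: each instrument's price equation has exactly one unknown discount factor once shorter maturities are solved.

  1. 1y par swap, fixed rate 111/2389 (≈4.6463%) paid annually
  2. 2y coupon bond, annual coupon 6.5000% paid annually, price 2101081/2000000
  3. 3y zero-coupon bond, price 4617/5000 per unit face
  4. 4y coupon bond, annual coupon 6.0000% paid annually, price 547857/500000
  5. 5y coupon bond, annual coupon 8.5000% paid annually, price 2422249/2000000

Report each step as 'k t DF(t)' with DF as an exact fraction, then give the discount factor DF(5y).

1 1 2389/2500
2 2 9281/10000
3 3 4617/5000
4 4 2187/2500
5 5 4139/5000
DF(5y) = 4139/5000 ≈ 0.827800

step 1 [1y] swap r/1=111/2389: DF=(1 − 111/2389·(0))/(1+111/2389) = 2389/2500 ≈ 0.955600
step 2 [2y] bond c/1=13/200: DF=(2101081/2000000 − 13/200·(0.955600))/(1+13/200) = 9281/10000 ≈ 0.928100
step 3 [3y] zero: DF = P = 4617/5000 ≈ 0.923400
step 4 [4y] bond c/1=3/50: DF=(547857/500000 − 3/50·(0.955600+0.928100+0.923400))/(1+3/50) = 2187/2500 ≈ 0.874800
step 5 [5y] bond c/1=17/200: DF=(2422249/2000000 − 17/200·(0.955600+0.928100+0.923400+0.874800))/(1+17/200) = 4139/5000 ≈ 0.827800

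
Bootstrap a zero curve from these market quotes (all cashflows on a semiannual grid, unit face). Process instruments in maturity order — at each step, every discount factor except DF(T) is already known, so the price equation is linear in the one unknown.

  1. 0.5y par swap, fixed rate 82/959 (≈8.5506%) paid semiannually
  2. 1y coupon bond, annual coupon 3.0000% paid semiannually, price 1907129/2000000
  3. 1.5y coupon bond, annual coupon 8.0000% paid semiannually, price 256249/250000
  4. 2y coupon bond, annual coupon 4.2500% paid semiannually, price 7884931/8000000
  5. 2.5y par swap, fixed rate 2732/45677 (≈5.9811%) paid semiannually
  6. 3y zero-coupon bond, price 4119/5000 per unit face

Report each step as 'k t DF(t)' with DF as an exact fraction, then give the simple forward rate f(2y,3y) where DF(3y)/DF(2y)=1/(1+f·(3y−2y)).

1 1/2 959/1000
2 1 9253/10000
3 3/2 9131/10000
4 2 9069/10000
5 5/2 4317/5000
6 3 4119/5000
f(2y,3y) = ((9069/10000)/(4119/5000) − 1)/(1) = 277/2746 ≈ 10.0874%

step 1 [0.5y] swap r/2=41/959: DF=(1 − 41/959·(0))/(1+41/959) = 959/1000 ≈ 0.959000
step 2 [1y] bond c/2=3/200: DF=(1907129/2000000 − 3/200·(0.959000))/(1+3/200) = 9253/10000 ≈ 0.925300
step 3 [1.5y] bond c/2=1/25: DF=(256249/250000 − 1/25·(0.959000+0.925300))/(1+1/25) = 9131/10000 ≈ 0.913100
step 4 [2y] bond c/2=17/800: DF=(7884931/8000000 − 17/800·(0.959000+0.925300+0.913100))/(1+17/800) = 9069/10000 ≈ 0.906900
step 5 [2.5y] swap r/2=1366/45677: DF=(1 − 1366/45677·(0.959000+0.925300+0.913100+0.906900))/(1+1366/45677) = 4317/5000 ≈ 0.863400
step 6 [3y] zero: DF = P = 4119/5000 ≈ 0.823800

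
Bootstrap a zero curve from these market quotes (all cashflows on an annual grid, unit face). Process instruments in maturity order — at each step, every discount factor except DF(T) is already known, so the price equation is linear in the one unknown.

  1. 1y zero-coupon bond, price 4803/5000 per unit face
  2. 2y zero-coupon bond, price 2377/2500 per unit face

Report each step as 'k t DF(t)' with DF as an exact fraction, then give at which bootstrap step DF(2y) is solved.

step 1 [1y] zero: DF = P = 4803/5000 ≈ 0.960600
step 2 [2y] zero: DF = P = 2377/2500 ≈ 0.950800

1 1 4803/5000
2 2 2377/2500
DF(2y) is solved at step 2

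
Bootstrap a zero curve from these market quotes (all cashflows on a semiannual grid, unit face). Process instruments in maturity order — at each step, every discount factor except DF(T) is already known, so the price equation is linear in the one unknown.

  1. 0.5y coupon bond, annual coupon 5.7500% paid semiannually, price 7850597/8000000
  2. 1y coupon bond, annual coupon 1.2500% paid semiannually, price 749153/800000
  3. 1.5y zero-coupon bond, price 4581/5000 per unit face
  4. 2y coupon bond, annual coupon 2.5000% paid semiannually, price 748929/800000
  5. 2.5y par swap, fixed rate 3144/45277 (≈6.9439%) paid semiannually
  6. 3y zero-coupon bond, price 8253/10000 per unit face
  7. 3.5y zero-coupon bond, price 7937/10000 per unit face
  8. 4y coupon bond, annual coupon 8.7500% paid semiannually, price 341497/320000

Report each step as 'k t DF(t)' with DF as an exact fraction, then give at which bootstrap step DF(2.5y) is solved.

1 1/2 9539/10000
2 1 9247/10000
3 3/2 4581/5000
4 2 8901/10000
5 5/2 2107/2500
6 3 8253/10000
7 7/2 7937/10000
8 4 478/625
DF(2.5y) is solved at step 5

step 1 [0.5y] bond c/2=23/800: DF=(7850597/8000000 − 23/800·(0))/(1+23/800) = 9539/10000 ≈ 0.953900
step 2 [1y] bond c/2=1/160: DF=(749153/800000 − 1/160·(0.953900))/(1+1/160) = 9247/10000 ≈ 0.924700
step 3 [1.5y] zero: DF = P = 4581/5000 ≈ 0.916200
step 4 [2y] bond c/2=1/80: DF=(748929/800000 − 1/80·(0.953900+0.924700+0.916200))/(1+1/80) = 8901/10000 ≈ 0.890100
step 5 [2.5y] swap r/2=1572/45277: DF=(1 − 1572/45277·(0.953900+0.924700+0.916200+0.890100))/(1+1572/45277) = 2107/2500 ≈ 0.842800
step 6 [3y] zero: DF = P = 8253/10000 ≈ 0.825300
step 7 [3.5y] zero: DF = P = 7937/10000 ≈ 0.793700
step 8 [4y] bond c/2=7/160: DF=(341497/320000 − 7/160·(0.953900+0.924700+0.916200+0.890100+0.842800+0.825300+0.793700))/(1+7/160) = 478/625 ≈ 0.764800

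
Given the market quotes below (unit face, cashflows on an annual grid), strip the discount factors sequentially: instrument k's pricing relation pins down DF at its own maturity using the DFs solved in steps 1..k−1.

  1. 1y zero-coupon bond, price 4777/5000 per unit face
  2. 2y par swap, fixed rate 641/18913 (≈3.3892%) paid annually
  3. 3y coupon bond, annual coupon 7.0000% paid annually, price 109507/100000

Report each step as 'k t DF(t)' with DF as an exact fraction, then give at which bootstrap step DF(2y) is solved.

step 1 [1y] zero: DF = P = 4777/5000 ≈ 0.955400
step 2 [2y] swap r/1=641/18913: DF=(1 − 641/18913·(0.955400))/(1+641/18913) = 9359/10000 ≈ 0.935900
step 3 [3y] bond c/1=7/100: DF=(109507/100000 − 7/100·(0.955400+0.935900))/(1+7/100) = 8997/10000 ≈ 0.899700

1 1 4777/5000
2 2 9359/10000
3 3 8997/10000
DF(2y) is solved at step 2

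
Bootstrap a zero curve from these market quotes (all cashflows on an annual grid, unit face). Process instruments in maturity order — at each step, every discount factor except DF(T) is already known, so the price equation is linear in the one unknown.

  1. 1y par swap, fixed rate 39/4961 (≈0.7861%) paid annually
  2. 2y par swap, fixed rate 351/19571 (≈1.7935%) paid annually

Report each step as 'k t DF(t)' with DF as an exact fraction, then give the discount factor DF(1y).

step 1 [1y] swap r/1=39/4961: DF=(1 − 39/4961·(0))/(1+39/4961) = 4961/5000 ≈ 0.992200
step 2 [2y] swap r/1=351/19571: DF=(1 − 351/19571·(0.992200))/(1+351/19571) = 9649/10000 ≈ 0.964900

1 1 4961/5000
2 2 9649/10000
DF(1y) = 4961/5000 ≈ 0.992200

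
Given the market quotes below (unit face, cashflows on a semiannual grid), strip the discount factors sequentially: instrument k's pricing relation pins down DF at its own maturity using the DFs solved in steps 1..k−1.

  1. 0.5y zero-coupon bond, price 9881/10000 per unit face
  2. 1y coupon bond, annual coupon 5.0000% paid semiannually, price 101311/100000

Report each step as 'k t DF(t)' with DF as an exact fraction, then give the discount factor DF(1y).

step 1 [0.5y] zero: DF = P = 9881/10000 ≈ 0.988100
step 2 [1y] bond c/2=1/40: DF=(101311/100000 − 1/40·(0.988100))/(1+1/40) = 9643/10000 ≈ 0.964300

1 1/2 9881/10000
2 1 9643/10000
DF(1y) = 9643/10000 ≈ 0.964300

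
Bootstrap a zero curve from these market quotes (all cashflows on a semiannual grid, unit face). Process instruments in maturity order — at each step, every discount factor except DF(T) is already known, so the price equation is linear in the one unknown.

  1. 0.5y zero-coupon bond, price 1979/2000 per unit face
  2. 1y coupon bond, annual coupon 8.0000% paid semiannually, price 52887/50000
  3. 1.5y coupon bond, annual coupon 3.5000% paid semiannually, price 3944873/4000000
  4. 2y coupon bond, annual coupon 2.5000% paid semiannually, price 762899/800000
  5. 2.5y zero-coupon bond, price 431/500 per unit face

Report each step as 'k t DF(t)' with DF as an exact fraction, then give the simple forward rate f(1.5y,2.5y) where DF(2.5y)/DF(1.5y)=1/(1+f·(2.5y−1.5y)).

step 1 [0.5y] zero: DF = P = 1979/2000 ≈ 0.989500
step 2 [1y] bond c/2=1/25: DF=(52887/50000 − 1/25·(0.989500))/(1+1/25) = 979/1000 ≈ 0.979000
step 3 [1.5y] bond c/2=7/400: DF=(3944873/4000000 − 7/400·(0.989500+0.979000))/(1+7/400) = 4677/5000 ≈ 0.935400
step 4 [2y] bond c/2=1/80: DF=(762899/800000 − 1/80·(0.989500+0.979000+0.935400))/(1+1/80) = 453/500 ≈ 0.906000
step 5 [2.5y] zero: DF = P = 431/500 ≈ 0.862000

1 1/2 1979/2000
2 1 979/1000
3 3/2 4677/5000
4 2 453/500
5 5/2 431/500
f(1.5y,2.5y) = ((4677/5000)/(431/500) − 1)/(1) = 367/4310 ≈ 8.5151%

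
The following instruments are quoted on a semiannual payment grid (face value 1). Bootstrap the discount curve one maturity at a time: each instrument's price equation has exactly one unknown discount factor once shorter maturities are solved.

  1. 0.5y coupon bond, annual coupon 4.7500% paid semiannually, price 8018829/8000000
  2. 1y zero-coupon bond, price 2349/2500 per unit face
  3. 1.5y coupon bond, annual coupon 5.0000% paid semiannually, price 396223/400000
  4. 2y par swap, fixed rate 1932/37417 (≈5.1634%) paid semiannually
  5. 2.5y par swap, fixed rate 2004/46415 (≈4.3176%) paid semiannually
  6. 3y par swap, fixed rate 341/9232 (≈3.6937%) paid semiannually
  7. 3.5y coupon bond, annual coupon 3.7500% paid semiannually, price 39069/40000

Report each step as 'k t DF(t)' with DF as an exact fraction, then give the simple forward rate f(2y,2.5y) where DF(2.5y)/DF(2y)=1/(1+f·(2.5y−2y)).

1 1/2 9791/10000
2 1 2349/2500
3 3/2 2299/2500
4 2 4517/5000
5 5/2 4499/5000
6 3 8977/10000
7 7/2 1071/1250
f(2y,2.5y) = ((4517/5000)/(4499/5000) − 1)/(1/2) = 36/4499 ≈ 0.8002%

step 1 [0.5y] bond c/2=19/800: DF=(8018829/8000000 − 19/800·(0))/(1+19/800) = 9791/10000 ≈ 0.979100
step 2 [1y] zero: DF = P = 2349/2500 ≈ 0.939600
step 3 [1.5y] bond c/2=1/40: DF=(396223/400000 − 1/40·(0.979100+0.939600))/(1+1/40) = 2299/2500 ≈ 0.919600
step 4 [2y] swap r/2=966/37417: DF=(1 − 966/37417·(0.979100+0.939600+0.919600))/(1+966/37417) = 4517/5000 ≈ 0.903400
step 5 [2.5y] swap r/2=1002/46415: DF=(1 − 1002/46415·(0.979100+0.939600+0.919600+0.903400))/(1+1002/46415) = 4499/5000 ≈ 0.899800
step 6 [3y] swap r/2=341/18464: DF=(1 − 341/18464·(0.979100+0.939600+0.919600+0.903400+0.899800))/(1+341/18464) = 8977/10000 ≈ 0.897700
step 7 [3.5y] bond c/2=3/160: DF=(39069/40000 − 3/160·(0.979100+0.939600+0.919600+0.903400+0.899800+0.897700))/(1+3/160) = 1071/1250 ≈ 0.856800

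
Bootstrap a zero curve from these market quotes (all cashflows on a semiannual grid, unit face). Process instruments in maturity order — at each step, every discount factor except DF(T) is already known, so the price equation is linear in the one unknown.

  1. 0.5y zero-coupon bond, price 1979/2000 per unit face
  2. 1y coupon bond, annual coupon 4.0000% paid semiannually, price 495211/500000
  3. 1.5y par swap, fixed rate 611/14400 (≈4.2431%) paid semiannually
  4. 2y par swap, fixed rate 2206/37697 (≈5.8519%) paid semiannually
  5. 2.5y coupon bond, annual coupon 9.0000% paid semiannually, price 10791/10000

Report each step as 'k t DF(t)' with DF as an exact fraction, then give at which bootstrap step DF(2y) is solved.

step 1 [0.5y] zero: DF = P = 1979/2000 ≈ 0.989500
step 2 [1y] bond c/2=1/50: DF=(495211/500000 − 1/50·(0.989500))/(1+1/50) = 2379/2500 ≈ 0.951600
step 3 [1.5y] swap r/2=611/28800: DF=(1 − 611/28800·(0.989500+0.951600))/(1+611/28800) = 9389/10000 ≈ 0.938900
step 4 [2y] swap r/2=1103/37697: DF=(1 − 1103/37697·(0.989500+0.951600+0.938900))/(1+1103/37697) = 8897/10000 ≈ 0.889700
step 5 [2.5y] bond c/2=9/200: DF=(10791/10000 − 9/200·(0.989500+0.951600+0.938900+0.889700))/(1+9/200) = 8703/10000 ≈ 0.870300

1 1/2 1979/2000
2 1 2379/2500
3 3/2 9389/10000
4 2 8897/10000
5 5/2 8703/10000
DF(2y) is solved at step 4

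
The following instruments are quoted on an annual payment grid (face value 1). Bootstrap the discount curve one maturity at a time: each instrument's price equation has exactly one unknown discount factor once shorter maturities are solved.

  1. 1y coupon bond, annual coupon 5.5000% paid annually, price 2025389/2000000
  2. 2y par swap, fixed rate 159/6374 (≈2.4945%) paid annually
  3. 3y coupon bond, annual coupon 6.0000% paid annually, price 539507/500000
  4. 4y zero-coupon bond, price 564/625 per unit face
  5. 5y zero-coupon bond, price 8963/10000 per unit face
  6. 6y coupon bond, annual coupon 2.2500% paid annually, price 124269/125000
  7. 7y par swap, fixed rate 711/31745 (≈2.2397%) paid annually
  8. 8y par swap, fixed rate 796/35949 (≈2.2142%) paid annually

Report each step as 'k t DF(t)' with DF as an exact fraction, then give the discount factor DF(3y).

step 1 [1y] bond c/1=11/200: DF=(2025389/2000000 − 11/200·(0))/(1+11/200) = 9599/10000 ≈ 0.959900
step 2 [2y] swap r/1=159/6374: DF=(1 − 159/6374·(0.959900))/(1+159/6374) = 9523/10000 ≈ 0.952300
step 3 [3y] bond c/1=3/50: DF=(539507/500000 − 3/50·(0.959900+0.952300))/(1+3/50) = 9097/10000 ≈ 0.909700
step 4 [4y] zero: DF = P = 564/625 ≈ 0.902400
step 5 [5y] zero: DF = P = 8963/10000 ≈ 0.896300
step 6 [6y] bond c/1=9/400: DF=(124269/125000 − 9/400·(0.959900+0.952300+0.909700+0.902400+0.896300))/(1+9/400) = 4353/5000 ≈ 0.870600
step 7 [7y] swap r/1=711/31745: DF=(1 − 711/31745·(0.959900+0.952300+0.909700+0.902400+0.896300+0.870600))/(1+711/31745) = 4289/5000 ≈ 0.857800
step 8 [8y] swap r/1=796/35949: DF=(1 − 796/35949·(0.959900+0.952300+0.909700+0.902400+0.896300+0.870600+0.857800))/(1+796/35949) = 1051/1250 ≈ 0.840800

1 1 9599/10000
2 2 9523/10000
3 3 9097/10000
4 4 564/625
5 5 8963/10000
6 6 4353/5000
7 7 4289/5000
8 8 1051/1250
DF(3y) = 9097/10000 ≈ 0.909700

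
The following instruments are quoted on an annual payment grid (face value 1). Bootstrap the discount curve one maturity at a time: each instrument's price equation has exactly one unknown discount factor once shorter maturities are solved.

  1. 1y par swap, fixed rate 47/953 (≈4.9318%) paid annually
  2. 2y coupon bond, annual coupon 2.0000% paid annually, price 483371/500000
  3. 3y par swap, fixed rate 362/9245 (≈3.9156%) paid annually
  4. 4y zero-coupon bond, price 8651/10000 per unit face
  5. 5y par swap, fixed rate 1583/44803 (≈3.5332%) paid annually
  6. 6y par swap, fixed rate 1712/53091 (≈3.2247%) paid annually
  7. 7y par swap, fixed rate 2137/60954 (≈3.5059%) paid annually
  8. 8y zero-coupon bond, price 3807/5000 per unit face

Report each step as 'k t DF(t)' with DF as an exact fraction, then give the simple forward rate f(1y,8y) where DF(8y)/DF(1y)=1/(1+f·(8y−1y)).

1 1 953/1000
2 2 9291/10000
3 3 4457/5000
4 4 8651/10000
5 5 8417/10000
6 6 518/625
7 7 7863/10000
8 8 3807/5000
f(1y,8y) = ((953/1000)/(3807/5000) − 1)/(7) = 958/26649 ≈ 3.5949%

step 1 [1y] swap r/1=47/953: DF=(1 − 47/953·(0))/(1+47/953) = 953/1000 ≈ 0.953000
step 2 [2y] bond c/1=1/50: DF=(483371/500000 − 1/50·(0.953000))/(1+1/50) = 9291/10000 ≈ 0.929100
step 3 [3y] swap r/1=362/9245: DF=(1 − 362/9245·(0.953000+0.929100))/(1+362/9245) = 4457/5000 ≈ 0.891400
step 4 [4y] zero: DF = P = 8651/10000 ≈ 0.865100
step 5 [5y] swap r/1=1583/44803: DF=(1 − 1583/44803·(0.953000+0.929100+0.891400+0.865100))/(1+1583/44803) = 8417/10000 ≈ 0.841700
step 6 [6y] swap r/1=1712/53091: DF=(1 − 1712/53091·(0.953000+0.929100+0.891400+0.865100+0.841700))/(1+1712/53091) = 518/625 ≈ 0.828800
step 7 [7y] swap r/1=2137/60954: DF=(1 − 2137/60954·(0.953000+0.929100+0.891400+0.865100+0.841700+0.828800))/(1+2137/60954) = 7863/10000 ≈ 0.786300
step 8 [8y] zero: DF = P = 3807/5000 ≈ 0.761400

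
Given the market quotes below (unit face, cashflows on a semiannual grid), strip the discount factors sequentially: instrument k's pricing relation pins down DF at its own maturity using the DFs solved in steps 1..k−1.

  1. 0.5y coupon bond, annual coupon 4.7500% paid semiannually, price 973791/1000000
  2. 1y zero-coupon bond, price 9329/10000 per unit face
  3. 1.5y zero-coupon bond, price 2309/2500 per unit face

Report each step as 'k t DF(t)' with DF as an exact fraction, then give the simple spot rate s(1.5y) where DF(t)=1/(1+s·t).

1 1/2 1189/1250
2 1 9329/10000
3 3/2 2309/2500
s(1.5y) = (1/(2309/2500) − 1)/(3/2) = 382/6927 ≈ 5.5147%

step 1 [0.5y] bond c/2=19/800: DF=(973791/1000000 − 19/800·(0))/(1+19/800) = 1189/1250 ≈ 0.951200
step 2 [1y] zero: DF = P = 9329/10000 ≈ 0.932900
step 3 [1.5y] zero: DF = P = 2309/2500 ≈ 0.923600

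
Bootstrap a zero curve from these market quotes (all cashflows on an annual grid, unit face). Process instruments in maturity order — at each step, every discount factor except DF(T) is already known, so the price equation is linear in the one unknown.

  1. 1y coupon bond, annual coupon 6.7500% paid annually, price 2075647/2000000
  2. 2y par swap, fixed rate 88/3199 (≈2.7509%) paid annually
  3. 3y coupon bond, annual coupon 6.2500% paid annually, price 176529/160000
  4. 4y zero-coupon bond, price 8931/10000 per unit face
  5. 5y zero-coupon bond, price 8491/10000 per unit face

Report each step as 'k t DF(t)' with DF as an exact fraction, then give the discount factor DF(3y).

1 1 4861/5000
2 2 592/625
3 3 1851/2000
4 4 8931/10000
5 5 8491/10000
DF(3y) = 1851/2000 ≈ 0.925500

step 1 [1y] bond c/1=27/400: DF=(2075647/2000000 − 27/400·(0))/(1+27/400) = 4861/5000 ≈ 0.972200
step 2 [2y] swap r/1=88/3199: DF=(1 − 88/3199·(0.972200))/(1+88/3199) = 592/625 ≈ 0.947200
step 3 [3y] bond c/1=1/16: DF=(176529/160000 − 1/16·(0.972200+0.947200))/(1+1/16) = 1851/2000 ≈ 0.925500
step 4 [4y] zero: DF = P = 8931/10000 ≈ 0.893100
step 5 [5y] zero: DF = P = 8491/10000 ≈ 0.849100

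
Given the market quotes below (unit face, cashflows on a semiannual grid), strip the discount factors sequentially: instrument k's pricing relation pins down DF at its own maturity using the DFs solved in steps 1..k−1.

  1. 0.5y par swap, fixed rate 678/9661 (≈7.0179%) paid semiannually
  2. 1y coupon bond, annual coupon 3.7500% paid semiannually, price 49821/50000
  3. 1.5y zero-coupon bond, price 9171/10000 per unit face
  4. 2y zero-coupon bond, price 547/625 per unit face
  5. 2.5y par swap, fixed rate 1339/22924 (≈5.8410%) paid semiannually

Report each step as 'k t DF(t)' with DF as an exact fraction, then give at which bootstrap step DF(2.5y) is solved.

step 1 [0.5y] swap r/2=339/9661: DF=(1 − 339/9661·(0))/(1+339/9661) = 9661/10000 ≈ 0.966100
step 2 [1y] bond c/2=3/160: DF=(49821/50000 − 3/160·(0.966100))/(1+3/160) = 9603/10000 ≈ 0.960300
step 3 [1.5y] zero: DF = P = 9171/10000 ≈ 0.917100
step 4 [2y] zero: DF = P = 547/625 ≈ 0.875200
step 5 [2.5y] swap r/2=1339/45848: DF=(1 − 1339/45848·(0.966100+0.960300+0.917100+0.875200))/(1+1339/45848) = 8661/10000 ≈ 0.866100

1 1/2 9661/10000
2 1 9603/10000
3 3/2 9171/10000
4 2 547/625
5 5/2 8661/10000
DF(2.5y) is solved at step 5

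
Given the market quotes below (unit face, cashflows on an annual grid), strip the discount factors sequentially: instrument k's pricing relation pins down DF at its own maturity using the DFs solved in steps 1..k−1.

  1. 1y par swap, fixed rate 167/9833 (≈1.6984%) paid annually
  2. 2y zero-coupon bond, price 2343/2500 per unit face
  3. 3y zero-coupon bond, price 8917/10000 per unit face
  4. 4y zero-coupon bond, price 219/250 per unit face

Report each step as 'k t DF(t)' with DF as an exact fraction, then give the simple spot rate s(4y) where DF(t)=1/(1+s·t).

step 1 [1y] swap r/1=167/9833: DF=(1 − 167/9833·(0))/(1+167/9833) = 9833/10000 ≈ 0.983300
step 2 [2y] zero: DF = P = 2343/2500 ≈ 0.937200
step 3 [3y] zero: DF = P = 8917/10000 ≈ 0.891700
step 4 [4y] zero: DF = P = 219/250 ≈ 0.876000

1 1 9833/10000
2 2 2343/2500
3 3 8917/10000
4 4 219/250
s(4y) = (1/(219/250) − 1)/(4) = 31/876 ≈ 3.5388%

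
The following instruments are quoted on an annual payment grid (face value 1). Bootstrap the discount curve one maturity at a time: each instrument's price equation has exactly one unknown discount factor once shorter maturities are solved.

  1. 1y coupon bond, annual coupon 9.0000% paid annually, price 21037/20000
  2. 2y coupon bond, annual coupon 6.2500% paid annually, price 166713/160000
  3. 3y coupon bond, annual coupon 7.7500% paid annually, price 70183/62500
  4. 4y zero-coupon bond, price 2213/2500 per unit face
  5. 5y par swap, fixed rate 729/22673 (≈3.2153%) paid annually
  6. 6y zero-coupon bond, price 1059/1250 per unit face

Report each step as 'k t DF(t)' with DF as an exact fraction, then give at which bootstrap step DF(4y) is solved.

step 1 [1y] bond c/1=9/100: DF=(21037/20000 − 9/100·(0))/(1+9/100) = 193/200 ≈ 0.965000
step 2 [2y] bond c/1=1/16: DF=(166713/160000 − 1/16·(0.965000))/(1+1/16) = 9239/10000 ≈ 0.923900
step 3 [3y] bond c/1=31/400: DF=(70183/62500 − 31/400·(0.965000+0.923900))/(1+31/400) = 9063/10000 ≈ 0.906300
step 4 [4y] zero: DF = P = 2213/2500 ≈ 0.885200
step 5 [5y] swap r/1=729/22673: DF=(1 − 729/22673·(0.965000+0.923900+0.906300+0.885200))/(1+729/22673) = 4271/5000 ≈ 0.854200
step 6 [6y] zero: DF = P = 1059/1250 ≈ 0.847200

1 1 193/200
2 2 9239/10000
3 3 9063/10000
4 4 2213/2500
5 5 4271/5000
6 6 1059/1250
DF(4y) is solved at step 4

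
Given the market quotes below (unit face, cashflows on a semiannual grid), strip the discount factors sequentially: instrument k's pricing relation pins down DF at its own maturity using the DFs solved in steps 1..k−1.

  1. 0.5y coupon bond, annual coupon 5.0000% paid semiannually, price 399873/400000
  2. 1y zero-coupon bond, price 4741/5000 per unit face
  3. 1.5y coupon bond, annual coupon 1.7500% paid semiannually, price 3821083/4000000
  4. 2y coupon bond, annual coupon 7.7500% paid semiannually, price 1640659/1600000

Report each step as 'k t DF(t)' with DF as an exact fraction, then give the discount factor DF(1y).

1 1/2 9753/10000
2 1 4741/5000
3 3/2 9303/10000
4 2 8807/10000
DF(1y) = 4741/5000 ≈ 0.948200

step 1 [0.5y] bond c/2=1/40: DF=(399873/400000 − 1/40·(0))/(1+1/40) = 9753/10000 ≈ 0.975300
step 2 [1y] zero: DF = P = 4741/5000 ≈ 0.948200
step 3 [1.5y] bond c/2=7/800: DF=(3821083/4000000 − 7/800·(0.975300+0.948200))/(1+7/800) = 9303/10000 ≈ 0.930300
step 4 [2y] bond c/2=31/800: DF=(1640659/1600000 − 31/800·(0.975300+0.948200+0.930300))/(1+31/800) = 8807/10000 ≈ 0.880700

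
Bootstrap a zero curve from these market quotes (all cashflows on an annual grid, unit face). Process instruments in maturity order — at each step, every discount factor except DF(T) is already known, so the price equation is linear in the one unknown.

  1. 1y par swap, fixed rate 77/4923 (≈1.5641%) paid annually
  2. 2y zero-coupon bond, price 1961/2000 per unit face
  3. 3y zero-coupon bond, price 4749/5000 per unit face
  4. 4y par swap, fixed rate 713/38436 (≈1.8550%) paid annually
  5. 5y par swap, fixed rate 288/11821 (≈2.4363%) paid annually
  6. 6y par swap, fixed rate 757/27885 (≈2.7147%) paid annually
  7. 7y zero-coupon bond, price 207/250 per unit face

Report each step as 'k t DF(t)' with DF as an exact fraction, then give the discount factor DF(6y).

1 1 4923/5000
2 2 1961/2000
3 3 4749/5000
4 4 9287/10000
5 5 553/625
6 6 4243/5000
7 7 207/250
DF(6y) = 4243/5000 ≈ 0.848600

step 1 [1y] swap r/1=77/4923: DF=(1 − 77/4923·(0))/(1+77/4923) = 4923/5000 ≈ 0.984600
step 2 [2y] zero: DF = P = 1961/2000 ≈ 0.980500
step 3 [3y] zero: DF = P = 4749/5000 ≈ 0.949800
step 4 [4y] swap r/1=713/38436: DF=(1 − 713/38436·(0.984600+0.980500+0.949800))/(1+713/38436) = 9287/10000 ≈ 0.928700
step 5 [5y] swap r/1=288/11821: DF=(1 − 288/11821·(0.984600+0.980500+0.949800+0.928700))/(1+288/11821) = 553/625 ≈ 0.884800
step 6 [6y] swap r/1=757/27885: DF=(1 − 757/27885·(0.984600+0.980500+0.949800+0.928700+0.884800))/(1+757/27885) = 4243/5000 ≈ 0.848600
step 7 [7y] zero: DF = P = 207/250 ≈ 0.828000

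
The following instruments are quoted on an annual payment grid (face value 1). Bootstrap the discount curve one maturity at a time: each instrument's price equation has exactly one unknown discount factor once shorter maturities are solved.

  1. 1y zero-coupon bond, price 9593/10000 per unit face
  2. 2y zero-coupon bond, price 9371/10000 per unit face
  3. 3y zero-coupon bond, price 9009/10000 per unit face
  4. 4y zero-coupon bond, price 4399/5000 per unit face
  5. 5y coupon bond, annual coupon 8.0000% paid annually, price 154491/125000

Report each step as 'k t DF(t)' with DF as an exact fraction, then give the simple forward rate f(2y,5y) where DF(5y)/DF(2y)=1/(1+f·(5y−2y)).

step 1 [1y] zero: DF = P = 9593/10000 ≈ 0.959300
step 2 [2y] zero: DF = P = 9371/10000 ≈ 0.937100
step 3 [3y] zero: DF = P = 9009/10000 ≈ 0.900900
step 4 [4y] zero: DF = P = 4399/5000 ≈ 0.879800
step 5 [5y] bond c/1=2/25: DF=(154491/125000 − 2/25·(0.959300+0.937100+0.900900+0.879800))/(1+2/25) = 109/125 ≈ 0.872000

1 1 9593/10000
2 2 9371/10000
3 3 9009/10000
4 4 4399/5000
5 5 109/125
f(2y,5y) = ((9371/10000)/(109/125) − 1)/(3) = 217/8720 ≈ 2.4885%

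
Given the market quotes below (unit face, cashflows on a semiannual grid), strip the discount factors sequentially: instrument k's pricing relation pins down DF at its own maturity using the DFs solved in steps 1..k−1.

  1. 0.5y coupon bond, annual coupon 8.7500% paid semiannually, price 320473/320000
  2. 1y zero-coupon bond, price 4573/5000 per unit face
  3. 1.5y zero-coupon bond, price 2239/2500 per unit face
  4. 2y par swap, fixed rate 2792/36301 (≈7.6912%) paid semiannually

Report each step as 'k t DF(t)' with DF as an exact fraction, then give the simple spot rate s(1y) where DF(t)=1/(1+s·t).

step 1 [0.5y] bond c/2=7/160: DF=(320473/320000 − 7/160·(0))/(1+7/160) = 1919/2000 ≈ 0.959500
step 2 [1y] zero: DF = P = 4573/5000 ≈ 0.914600
step 3 [1.5y] zero: DF = P = 2239/2500 ≈ 0.895600
step 4 [2y] swap r/2=1396/36301: DF=(1 − 1396/36301·(0.959500+0.914600+0.895600))/(1+1396/36301) = 2151/2500 ≈ 0.860400

1 1/2 1919/2000
2 1 4573/5000
3 3/2 2239/2500
4 2 2151/2500
s(1y) = (1/(4573/5000) − 1)/(1) = 427/4573 ≈ 9.3374%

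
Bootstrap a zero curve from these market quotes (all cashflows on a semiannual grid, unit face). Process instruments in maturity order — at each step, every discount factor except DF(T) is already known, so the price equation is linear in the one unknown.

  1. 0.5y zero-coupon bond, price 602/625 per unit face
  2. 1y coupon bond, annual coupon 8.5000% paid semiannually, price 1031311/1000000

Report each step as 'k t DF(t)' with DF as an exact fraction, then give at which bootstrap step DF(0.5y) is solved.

step 1 [0.5y] zero: DF = P = 602/625 ≈ 0.963200
step 2 [1y] bond c/2=17/400: DF=(1031311/1000000 − 17/400·(0.963200))/(1+17/400) = 19/20 ≈ 0.950000

1 1/2 602/625
2 1 19/20
DF(0.5y) is solved at step 1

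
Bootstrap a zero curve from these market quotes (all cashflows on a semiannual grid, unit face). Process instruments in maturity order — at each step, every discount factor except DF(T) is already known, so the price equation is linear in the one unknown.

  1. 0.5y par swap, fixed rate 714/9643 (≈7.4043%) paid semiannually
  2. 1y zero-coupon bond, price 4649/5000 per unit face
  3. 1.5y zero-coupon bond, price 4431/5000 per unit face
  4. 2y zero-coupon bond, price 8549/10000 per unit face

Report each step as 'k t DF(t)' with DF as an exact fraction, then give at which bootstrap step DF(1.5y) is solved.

step 1 [0.5y] swap r/2=357/9643: DF=(1 − 357/9643·(0))/(1+357/9643) = 9643/10000 ≈ 0.964300
step 2 [1y] zero: DF = P = 4649/5000 ≈ 0.929800
step 3 [1.5y] zero: DF = P = 4431/5000 ≈ 0.886200
step 4 [2y] zero: DF = P = 8549/10000 ≈ 0.854900

1 1/2 9643/10000
2 1 4649/5000
3 3/2 4431/5000
4 2 8549/10000
DF(1.5y) is solved at step 3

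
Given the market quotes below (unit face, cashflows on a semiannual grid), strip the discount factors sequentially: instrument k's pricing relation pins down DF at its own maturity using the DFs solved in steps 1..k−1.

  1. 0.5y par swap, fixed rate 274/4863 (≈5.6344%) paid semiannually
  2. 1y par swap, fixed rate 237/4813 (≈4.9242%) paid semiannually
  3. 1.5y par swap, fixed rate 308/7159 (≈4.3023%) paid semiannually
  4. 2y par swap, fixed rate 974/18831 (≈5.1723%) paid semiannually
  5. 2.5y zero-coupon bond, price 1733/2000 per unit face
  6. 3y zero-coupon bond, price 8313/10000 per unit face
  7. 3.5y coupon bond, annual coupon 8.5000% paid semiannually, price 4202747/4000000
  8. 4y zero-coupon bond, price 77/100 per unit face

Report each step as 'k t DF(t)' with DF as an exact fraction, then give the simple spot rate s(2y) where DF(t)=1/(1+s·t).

step 1 [0.5y] swap r/2=137/4863: DF=(1 − 137/4863·(0))/(1+137/4863) = 4863/5000 ≈ 0.972600
step 2 [1y] swap r/2=237/9626: DF=(1 − 237/9626·(0.972600))/(1+237/9626) = 4763/5000 ≈ 0.952600
step 3 [1.5y] swap r/2=154/7159: DF=(1 − 154/7159·(0.972600+0.952600))/(1+154/7159) = 1173/1250 ≈ 0.938400
step 4 [2y] swap r/2=487/18831: DF=(1 − 487/18831·(0.972600+0.952600+0.938400))/(1+487/18831) = 4513/5000 ≈ 0.902600
step 5 [2.5y] zero: DF = P = 1733/2000 ≈ 0.866500
step 6 [3y] zero: DF = P = 8313/10000 ≈ 0.831300
step 7 [3.5y] bond c/2=17/400: DF=(4202747/4000000 − 17/400·(0.972600+0.952600+0.938400+0.902600+0.866500+0.831300))/(1+17/400) = 7851/10000 ≈ 0.785100
step 8 [4y] zero: DF = P = 77/100 ≈ 0.770000

1 1/2 4863/5000
2 1 4763/5000
3 3/2 1173/1250
4 2 4513/5000
5 5/2 1733/2000
6 3 8313/10000
7 7/2 7851/10000
8 4 77/100
s(2y) = (1/(4513/5000) − 1)/(2) = 487/9026 ≈ 5.3955%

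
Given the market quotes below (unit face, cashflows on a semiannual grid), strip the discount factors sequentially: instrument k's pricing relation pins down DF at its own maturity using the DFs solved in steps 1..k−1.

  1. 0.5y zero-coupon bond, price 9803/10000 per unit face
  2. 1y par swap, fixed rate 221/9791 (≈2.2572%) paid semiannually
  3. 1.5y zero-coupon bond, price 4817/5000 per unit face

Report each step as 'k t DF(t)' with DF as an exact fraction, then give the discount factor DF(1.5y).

1 1/2 9803/10000
2 1 9779/10000
3 3/2 4817/5000
DF(1.5y) = 4817/5000 ≈ 0.963400

step 1 [0.5y] zero: DF = P = 9803/10000 ≈ 0.980300
step 2 [1y] swap r/2=221/19582: DF=(1 − 221/19582·(0.980300))/(1+221/19582) = 9779/10000 ≈ 0.977900
step 3 [1.5y] zero: DF = P = 4817/5000 ≈ 0.963400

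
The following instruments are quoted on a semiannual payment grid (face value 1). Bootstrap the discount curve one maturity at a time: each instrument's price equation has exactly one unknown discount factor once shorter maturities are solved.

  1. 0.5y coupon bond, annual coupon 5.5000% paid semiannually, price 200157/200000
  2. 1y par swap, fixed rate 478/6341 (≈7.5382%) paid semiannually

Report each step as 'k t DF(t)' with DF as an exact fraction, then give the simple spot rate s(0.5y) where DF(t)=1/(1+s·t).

step 1 [0.5y] bond c/2=11/400: DF=(200157/200000 − 11/400·(0))/(1+11/400) = 487/500 ≈ 0.974000
step 2 [1y] swap r/2=239/6341: DF=(1 − 239/6341·(0.974000))/(1+239/6341) = 9283/10000 ≈ 0.928300

1 1/2 487/500
2 1 9283/10000
s(0.5y) = (1/(487/500) − 1)/(1/2) = 26/487 ≈ 5.3388%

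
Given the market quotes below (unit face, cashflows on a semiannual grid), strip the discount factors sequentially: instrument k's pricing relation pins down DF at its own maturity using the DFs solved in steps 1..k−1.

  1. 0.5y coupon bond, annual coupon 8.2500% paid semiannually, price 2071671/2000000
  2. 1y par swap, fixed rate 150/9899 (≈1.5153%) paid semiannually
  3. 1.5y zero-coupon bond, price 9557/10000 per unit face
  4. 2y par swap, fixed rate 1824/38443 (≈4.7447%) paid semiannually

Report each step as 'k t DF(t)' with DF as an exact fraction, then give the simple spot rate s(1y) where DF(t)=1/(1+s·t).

step 1 [0.5y] bond c/2=33/800: DF=(2071671/2000000 − 33/800·(0))/(1+33/800) = 2487/2500 ≈ 0.994800
step 2 [1y] swap r/2=75/9899: DF=(1 − 75/9899·(0.994800))/(1+75/9899) = 197/200 ≈ 0.985000
step 3 [1.5y] zero: DF = P = 9557/10000 ≈ 0.955700
step 4 [2y] swap r/2=912/38443: DF=(1 − 912/38443·(0.994800+0.985000+0.955700))/(1+912/38443) = 568/625 ≈ 0.908800

1 1/2 2487/2500
2 1 197/200
3 3/2 9557/10000
4 2 568/625
s(1y) = (1/(197/200) − 1)/(1) = 3/197 ≈ 1.5228%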